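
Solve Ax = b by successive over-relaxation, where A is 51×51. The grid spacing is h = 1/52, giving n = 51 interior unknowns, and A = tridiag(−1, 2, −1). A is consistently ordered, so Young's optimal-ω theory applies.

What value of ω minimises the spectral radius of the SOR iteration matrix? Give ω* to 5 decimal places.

[ρ_J] n=51: ρ(B_J) = cos(π/(n+1)) = cos(π/52) = 0.99818.
√(1 − cos²(π/52)) = sin(π/52) ≈ 0.060378.
Then 2/(1+√(1−ρ_J²)) = 2/(1+0.060378); ω* = 2/1.060378 = 1.88612.
At ω = 1.88612 every |λ(B_ω)| = ω−1, so ρ_SOR = 0.88612.

ω* = 1.88612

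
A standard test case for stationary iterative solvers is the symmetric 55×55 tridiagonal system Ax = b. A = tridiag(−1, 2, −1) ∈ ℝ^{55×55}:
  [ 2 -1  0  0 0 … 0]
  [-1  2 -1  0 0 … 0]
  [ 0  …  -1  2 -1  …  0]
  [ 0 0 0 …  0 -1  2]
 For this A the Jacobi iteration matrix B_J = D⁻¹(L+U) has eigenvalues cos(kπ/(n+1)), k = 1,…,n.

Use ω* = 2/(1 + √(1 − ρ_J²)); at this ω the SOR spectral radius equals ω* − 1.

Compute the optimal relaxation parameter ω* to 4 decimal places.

ω* = 1.8938

[ρ_J] n=55: ρ(B_J) = cos(π/(n+1)) = cos(π/56) = 0.9984.
√(1 − cos²(π/56)) = sin(π/56) ≈ 0.05607.
Then 2/(1+√(1−ρ_J²)) = 2/(1+0.05607); ω* = 2/1.05607 = 1.8938.
ρ_SOR = ω* − 1 = 1.8938 − 1 = 0.8938.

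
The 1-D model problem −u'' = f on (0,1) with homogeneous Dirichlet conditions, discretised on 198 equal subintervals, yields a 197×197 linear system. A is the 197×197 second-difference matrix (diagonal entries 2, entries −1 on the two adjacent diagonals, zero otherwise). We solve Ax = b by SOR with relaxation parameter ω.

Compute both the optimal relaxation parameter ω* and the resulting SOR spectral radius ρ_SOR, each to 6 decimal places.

ω* = 1.968764, ρ_SOR = 0.968764

With n=197, ρ(Jacobi) = cos(π/198) = 0.999874.
root = sin(π/198) = 0.0158660  (since 1−cos² = sin²).
ω* = 2/(1 + 0.0158660) = 2/1.0158660 = 1.968764.
[ρ_SOR] ω* − 1 = 0.968764.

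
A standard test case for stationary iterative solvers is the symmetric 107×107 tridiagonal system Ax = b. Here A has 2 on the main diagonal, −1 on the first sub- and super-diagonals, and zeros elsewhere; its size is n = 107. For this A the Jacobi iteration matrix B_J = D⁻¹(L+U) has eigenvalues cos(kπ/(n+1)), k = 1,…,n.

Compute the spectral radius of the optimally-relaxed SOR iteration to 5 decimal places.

ρ_SOR = 0.94347

n=107: λ(B_J) = 1 − λ(A)/2 = cos(kπ/108); k=1 gives ρ_J = 0.99958.
√(1 − cos²(π/108)) = sin(π/108) ≈ 0.029085.
ω* = 2/(1+0.029085) = 1.94347
Hence ρ(B_{ω*}) = 1.94347 − 1 = 0.94347.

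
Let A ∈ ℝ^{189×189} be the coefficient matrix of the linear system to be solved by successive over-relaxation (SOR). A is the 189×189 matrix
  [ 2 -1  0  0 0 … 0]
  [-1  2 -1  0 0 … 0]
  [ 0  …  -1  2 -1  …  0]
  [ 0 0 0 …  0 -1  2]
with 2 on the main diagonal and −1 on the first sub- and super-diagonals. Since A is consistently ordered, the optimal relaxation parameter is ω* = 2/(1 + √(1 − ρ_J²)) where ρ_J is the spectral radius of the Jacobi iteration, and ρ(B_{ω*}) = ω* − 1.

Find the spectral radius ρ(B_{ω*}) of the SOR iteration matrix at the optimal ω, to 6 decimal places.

ρ_SOR = 0.967470

½·tridiag(1,0,1) at n=189: λ_k = cos(kπ/190); max |λ| at k=1 ⇒ ρ_J = cos(π/190) ≈ 0.999863.
root = sin(π/190) = 0.0165339  (since 1−cos² = sin²).
ω* = 2/(1 + 0.0165339) = 2/1.0165339 = 1.967470.
ρ(B_{ω*}) = ω*−1 = 0.967470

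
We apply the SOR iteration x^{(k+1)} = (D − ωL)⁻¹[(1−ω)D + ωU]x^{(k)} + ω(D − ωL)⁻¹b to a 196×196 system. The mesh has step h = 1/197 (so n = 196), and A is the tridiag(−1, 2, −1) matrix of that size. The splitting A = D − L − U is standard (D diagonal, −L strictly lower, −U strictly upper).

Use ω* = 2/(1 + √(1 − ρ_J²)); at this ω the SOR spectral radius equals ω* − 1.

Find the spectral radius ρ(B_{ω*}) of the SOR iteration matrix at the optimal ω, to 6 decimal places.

ρ_SOR = 0.968608

ρ_J = max_k |cos(kπ/197)| = cos(π/197) = 0.999873
√(1 − cos²(π/197)) = sin(π/197) ≈ 0.0159465.
ω* = 2 / (1 + 0.0159465) = 2 / 1.0159465 ≈ 1.968608.
ρ_SOR = ω* − 1 = 1.968608 − 1 = 0.968608.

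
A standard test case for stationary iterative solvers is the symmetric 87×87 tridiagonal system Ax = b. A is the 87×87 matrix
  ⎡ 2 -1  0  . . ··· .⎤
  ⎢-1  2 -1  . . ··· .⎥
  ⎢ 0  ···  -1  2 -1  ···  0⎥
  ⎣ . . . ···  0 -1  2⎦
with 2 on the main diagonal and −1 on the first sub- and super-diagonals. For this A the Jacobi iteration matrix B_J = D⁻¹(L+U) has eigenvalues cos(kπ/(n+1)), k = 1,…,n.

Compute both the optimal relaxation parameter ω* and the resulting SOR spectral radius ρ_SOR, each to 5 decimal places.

ω* = 1.93108, ρ_SOR = 0.93108

spectrum of D⁻¹(L+U) = {cos(kπ/88) : 1≤k≤87}; ρ_J = cos(π/88) = 0.99936.
√(1−ρ_J²) = |sin(π/88)| = 0.035692
[ω*] 2 ÷ (1 + 0.035692) = 2 ÷ 1.035692 = 1.93108.
Hence ρ(B_{ω*}) = 1.93108 − 1 = 0.93108.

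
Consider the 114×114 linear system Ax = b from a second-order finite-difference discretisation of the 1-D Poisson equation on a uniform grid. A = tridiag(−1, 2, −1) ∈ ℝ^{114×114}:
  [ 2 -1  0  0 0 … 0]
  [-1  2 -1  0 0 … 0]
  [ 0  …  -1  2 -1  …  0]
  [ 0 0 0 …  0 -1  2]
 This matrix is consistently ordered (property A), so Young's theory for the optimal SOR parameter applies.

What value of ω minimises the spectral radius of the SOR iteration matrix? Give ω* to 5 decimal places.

ω* = 1.94682

With n=114, ρ(Jacobi) = cos(π/115) = 0.99963.
1 − cos²(π/115) = sin²(π/115) ⇒ √(1−ρ_J²) = sin(π/115) = 0.027315.
So ω* = 2/1.027315 = 1.94682 (Young).
ρ(B_{ω*}) = ω*−1 = 0.94682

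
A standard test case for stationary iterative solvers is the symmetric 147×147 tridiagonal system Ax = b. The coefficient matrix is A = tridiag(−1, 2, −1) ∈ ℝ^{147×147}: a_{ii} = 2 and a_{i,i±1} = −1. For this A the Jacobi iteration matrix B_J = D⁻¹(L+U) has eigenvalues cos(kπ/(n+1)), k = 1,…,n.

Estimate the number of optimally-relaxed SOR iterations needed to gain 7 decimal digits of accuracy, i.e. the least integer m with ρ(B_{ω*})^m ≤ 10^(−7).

m = 380

With n=147, ρ(Jacobi) = cos(π/148) = 0.9997747.
√(1 − cos²(π/148)) = sin(π/148) ≈ 0.0212254.
Young: ω* = 2/(1+√(1−ρ_J²)) = 2/(1+0.0212254) = 2/1.0212254 = 1.9584315.
ρ_SOR = ω* − 1 = 1.9584315 − 1 = 0.9584315.
ρ_SOR^m ≤ 10^(−7) ⇔ m ≥ 7·ln10/(−ln 0.9584315) = 16.1181/0.0424572 = 379.632; m = ⌈379.632⌉ = 380.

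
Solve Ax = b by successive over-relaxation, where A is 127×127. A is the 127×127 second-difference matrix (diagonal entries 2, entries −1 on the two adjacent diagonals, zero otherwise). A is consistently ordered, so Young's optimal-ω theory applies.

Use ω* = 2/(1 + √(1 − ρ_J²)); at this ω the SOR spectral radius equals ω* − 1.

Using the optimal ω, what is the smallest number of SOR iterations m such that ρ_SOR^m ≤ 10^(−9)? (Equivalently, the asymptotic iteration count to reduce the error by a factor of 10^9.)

m = 423

With n=127, ρ(Jacobi) = cos(π/128) = 0.9996988.
1 − cos²(π/128) = sin²(π/128) ⇒ √(1−ρ_J²) = sin(π/128) = 0.0245412.
[ω*] 2 ÷ (1 + 0.0245412) = 2 ÷ 1.0245412 = 1.9520933.
ρ_SOR = ω* − 1 = 1.9520933 − 1 = 0.9520933.
For 9 digits: m = 9·ln10 / (−ln 0.9520933) = 20.7233/0.0490922 = 422.130; round up → m = 423.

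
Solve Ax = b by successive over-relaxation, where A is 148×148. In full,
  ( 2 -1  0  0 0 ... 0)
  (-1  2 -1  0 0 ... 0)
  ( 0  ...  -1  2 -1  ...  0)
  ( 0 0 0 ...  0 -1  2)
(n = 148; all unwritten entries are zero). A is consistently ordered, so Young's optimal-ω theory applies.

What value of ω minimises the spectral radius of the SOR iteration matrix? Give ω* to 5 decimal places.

ω* = 1.95870

ρ_J = max_k |cos(kπ/149)| = cos(π/149) = 0.99978
root = sin(π/149) = 0.021083  (since 1−cos² = sin²).
ω* = 2/(1+0.021083) = 1.95870
ρ_SOR = ω* − 1 ≈ 0.95870.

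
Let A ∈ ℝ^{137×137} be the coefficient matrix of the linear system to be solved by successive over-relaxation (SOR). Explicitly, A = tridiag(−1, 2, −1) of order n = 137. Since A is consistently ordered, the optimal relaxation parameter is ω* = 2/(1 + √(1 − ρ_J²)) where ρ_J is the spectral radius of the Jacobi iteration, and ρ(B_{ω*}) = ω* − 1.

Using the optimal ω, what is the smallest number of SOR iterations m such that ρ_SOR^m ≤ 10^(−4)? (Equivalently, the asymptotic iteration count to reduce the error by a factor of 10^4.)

m = 203

[ρ_J] n=137: ρ(B_J) = cos(π/(n+1)) = cos(π/138) = 0.9997409.
√(1−ρ_J²) simplifies to sin(π/138) = 0.0227632.
So ω* = 2/1.0227632 = 1.9554869 (Young).
At ω = 1.9554869 every |λ(B_ω)| = ω−1, so ρ_SOR = 0.9554869.
ρ_SOR^m ≤ 10^(−4) ⇔ m ≥ 4·ln10/(−ln 0.9554869) = 9.21034/0.0455342 = 202.273; m = ⌈202.273⌉ = 203.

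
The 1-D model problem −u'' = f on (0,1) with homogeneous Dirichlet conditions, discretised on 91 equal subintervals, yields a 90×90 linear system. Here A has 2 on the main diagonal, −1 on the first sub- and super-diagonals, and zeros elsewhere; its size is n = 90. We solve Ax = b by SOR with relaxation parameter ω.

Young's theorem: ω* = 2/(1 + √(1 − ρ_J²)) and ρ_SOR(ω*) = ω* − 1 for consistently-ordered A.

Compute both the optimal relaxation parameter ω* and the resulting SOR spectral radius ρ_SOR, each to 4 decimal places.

ω* = 1.9333, ρ_SOR = 0.9333

ρ_J = max_k |cos(kπ/91)| = cos(π/91) = 0.9994
root = sin(π/91) = 0.03452  (since 1−cos² = sin²).
Young: ω* = 2/(1+√(1−ρ_J²)) = 2/(1+0.03452) = 2/1.03452 = 1.9333.
Hence ρ(B_{ω*}) = 1.9333 − 1 = 0.9333.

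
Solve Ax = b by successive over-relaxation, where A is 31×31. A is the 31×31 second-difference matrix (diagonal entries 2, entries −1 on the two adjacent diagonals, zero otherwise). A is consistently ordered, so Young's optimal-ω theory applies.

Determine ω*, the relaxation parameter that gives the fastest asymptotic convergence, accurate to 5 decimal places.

ω* = 1.82147

spectrum of D⁻¹(L+U) = {cos(kπ/32) : 1≤k≤31}; ρ_J = cos(π/32) = 0.99518.
root = sin(π/32) = 0.098017  (since 1−cos² = sin²).
ω* = 2 / (1 + 0.098017) = 2 / 1.098017 ≈ 1.82147.
[ρ_SOR] ω* − 1 = 0.82147.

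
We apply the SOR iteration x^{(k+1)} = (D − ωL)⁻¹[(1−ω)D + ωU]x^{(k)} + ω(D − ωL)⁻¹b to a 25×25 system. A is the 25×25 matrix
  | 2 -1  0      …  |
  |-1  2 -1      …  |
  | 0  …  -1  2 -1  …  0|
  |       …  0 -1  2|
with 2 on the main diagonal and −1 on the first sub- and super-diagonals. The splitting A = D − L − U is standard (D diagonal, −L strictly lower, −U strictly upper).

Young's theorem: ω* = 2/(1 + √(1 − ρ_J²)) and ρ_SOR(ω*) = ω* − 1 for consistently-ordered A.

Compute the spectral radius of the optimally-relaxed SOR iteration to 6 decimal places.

ρ_SOR = 0.784859

[ρ_J] n=25: ρ(B_J) = cos(π/(n+1)) = cos(π/26) = 0.992709.
√(1 − cos²(π/26)) = sin(π/26) ≈ 0.1205367.
Young: ω* = 2/(1+√(1−ρ_J²)) = 2/(1+0.1205367) = 2/1.1205367 = 1.784859.
Hence ρ(B_{ω*}) = 1.784859 − 1 = 0.784859.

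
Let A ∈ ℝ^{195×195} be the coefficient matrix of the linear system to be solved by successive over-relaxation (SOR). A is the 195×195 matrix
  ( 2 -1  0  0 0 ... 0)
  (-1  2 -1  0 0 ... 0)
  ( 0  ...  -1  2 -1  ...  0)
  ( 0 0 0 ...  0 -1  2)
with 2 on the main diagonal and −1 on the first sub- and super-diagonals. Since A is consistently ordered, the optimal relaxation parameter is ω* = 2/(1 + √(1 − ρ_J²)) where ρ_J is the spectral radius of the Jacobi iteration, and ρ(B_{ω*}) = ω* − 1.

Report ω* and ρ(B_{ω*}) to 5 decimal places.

spectrum of D⁻¹(L+U) = {cos(kπ/196) : 1≤k≤195}; ρ_J = cos(π/196) = 0.99987.
√(1−ρ_J²) simplifies to sin(π/196) = 0.016028.
[ω*] 2 ÷ (1 + 0.016028) = 2 ÷ 1.016028 = 1.96845.
ρ_SOR = ω* − 1 = 1.96845 − 1 = 0.96845.

ω* = 1.96845, ρ_SOR = 0.96845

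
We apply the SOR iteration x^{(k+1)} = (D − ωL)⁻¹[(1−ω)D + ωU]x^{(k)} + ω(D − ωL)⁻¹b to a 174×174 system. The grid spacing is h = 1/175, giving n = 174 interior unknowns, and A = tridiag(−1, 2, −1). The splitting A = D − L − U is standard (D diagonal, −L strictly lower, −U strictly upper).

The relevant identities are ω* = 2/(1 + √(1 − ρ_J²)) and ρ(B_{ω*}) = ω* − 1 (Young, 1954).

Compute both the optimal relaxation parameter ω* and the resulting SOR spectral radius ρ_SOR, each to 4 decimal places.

ω* = 1.9647, ρ_SOR = 0.9647

½·tridiag(1,0,1) at n=174: λ_k = cos(kπ/175); max |λ| at k=1 ⇒ ρ_J = cos(π/175) ≈ 0.9998.
root = sin(π/175) = 0.01795  (since 1−cos² = sin²).
[ω*] 2 ÷ (1 + 0.01795) = 2 ÷ 1.01795 = 1.9647.
ρ_SOR = ω* − 1 = 1.9647 − 1 = 0.9647.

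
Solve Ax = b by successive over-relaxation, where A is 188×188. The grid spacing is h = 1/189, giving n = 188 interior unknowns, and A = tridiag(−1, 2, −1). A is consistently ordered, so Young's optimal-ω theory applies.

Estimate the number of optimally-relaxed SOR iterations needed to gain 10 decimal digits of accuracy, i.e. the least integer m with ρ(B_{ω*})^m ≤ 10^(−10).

½·tridiag(1,0,1) at n=188: λ_k = cos(kπ/189); max |λ| at k=1 ⇒ ρ_J = cos(π/189) ≈ 0.9998619.
root = sin(π/189) = 0.0166214  (since 1−cos² = sin²).
Then 2/(1+√(1−ρ_J²)) = 2/(1+0.0166214); ω* = 2/1.0166214 = 1.9673007.
Hence ρ(B_{ω*}) = 1.9673007 − 1 = 0.9673007.
m ≥ 10·ln10 / (−ln 0.9673007) = 692.594; smallest integer m = 693.

m = 693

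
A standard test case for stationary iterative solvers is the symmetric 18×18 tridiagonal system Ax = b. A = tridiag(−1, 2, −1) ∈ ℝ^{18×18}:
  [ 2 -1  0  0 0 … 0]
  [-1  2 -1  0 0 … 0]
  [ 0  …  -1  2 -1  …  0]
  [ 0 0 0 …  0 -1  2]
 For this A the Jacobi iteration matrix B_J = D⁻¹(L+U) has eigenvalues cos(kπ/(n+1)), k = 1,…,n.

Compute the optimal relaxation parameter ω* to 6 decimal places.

n=18: λ(B_J) = 1 − λ(A)/2 = cos(kπ/19); k=1 gives ρ_J = 0.986361.
√(1−ρ_J²) = |sin(π/19)| = 0.1645946
Young: ω* = 2/(1+√(1−ρ_J²)) = 2/(1+0.1645946) = 2/1.1645946 = 1.717336.
ρ_SOR = ω* − 1 ≈ 0.717336.

ω* = 1.717336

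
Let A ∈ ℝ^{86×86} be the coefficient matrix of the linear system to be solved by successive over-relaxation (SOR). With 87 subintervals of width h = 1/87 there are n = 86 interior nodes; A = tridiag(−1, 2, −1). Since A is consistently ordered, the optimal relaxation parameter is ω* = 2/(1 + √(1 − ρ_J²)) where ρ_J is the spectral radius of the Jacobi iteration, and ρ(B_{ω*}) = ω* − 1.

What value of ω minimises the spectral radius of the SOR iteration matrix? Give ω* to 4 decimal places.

With n=86, ρ(Jacobi) = cos(π/87) = 0.9993.
√(1−ρ_J²) = |sin(π/87)| = 0.03610
ω* = 2/(1+0.03610) = 1.9303
[ρ_SOR] ω* − 1 = 0.9303.

ω* = 1.9303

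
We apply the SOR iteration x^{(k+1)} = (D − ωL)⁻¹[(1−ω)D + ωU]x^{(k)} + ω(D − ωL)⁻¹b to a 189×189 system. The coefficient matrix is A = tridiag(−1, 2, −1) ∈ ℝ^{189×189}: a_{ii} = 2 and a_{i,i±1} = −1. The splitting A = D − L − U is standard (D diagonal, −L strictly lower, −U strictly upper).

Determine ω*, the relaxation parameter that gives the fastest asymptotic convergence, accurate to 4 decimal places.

ρ_J = max_k |cos(kπ/190)| = cos(π/190) = 0.9999
√(1 − cos²(π/190)) = sin(π/190) ≈ 0.01653.
Young: ω* = 2/(1+√(1−ρ_J²)) = 2/(1+0.01653) = 2/1.01653 = 1.9675.
[ρ_SOR] ω* − 1 = 0.9675.

ω* = 1.9675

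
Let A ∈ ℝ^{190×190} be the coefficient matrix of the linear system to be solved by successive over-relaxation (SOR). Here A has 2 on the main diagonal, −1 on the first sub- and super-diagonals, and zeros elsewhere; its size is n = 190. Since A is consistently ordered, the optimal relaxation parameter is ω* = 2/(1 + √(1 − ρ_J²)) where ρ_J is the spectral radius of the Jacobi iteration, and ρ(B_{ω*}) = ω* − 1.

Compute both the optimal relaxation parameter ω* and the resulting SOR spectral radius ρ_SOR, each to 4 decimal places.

ω* = 1.9676, ρ_SOR = 0.9676

[ρ_J] n=190: ρ(B_J) = cos(π/(n+1)) = cos(π/191) = 0.9999.
√(1 − cos²(π/191)) = sin(π/191) ≈ 0.01645.
[ω*] 2 ÷ (1 + 0.01645) = 2 ÷ 1.01645 = 1.9676.
ρ_SOR = ω* − 1 ≈ 0.9676.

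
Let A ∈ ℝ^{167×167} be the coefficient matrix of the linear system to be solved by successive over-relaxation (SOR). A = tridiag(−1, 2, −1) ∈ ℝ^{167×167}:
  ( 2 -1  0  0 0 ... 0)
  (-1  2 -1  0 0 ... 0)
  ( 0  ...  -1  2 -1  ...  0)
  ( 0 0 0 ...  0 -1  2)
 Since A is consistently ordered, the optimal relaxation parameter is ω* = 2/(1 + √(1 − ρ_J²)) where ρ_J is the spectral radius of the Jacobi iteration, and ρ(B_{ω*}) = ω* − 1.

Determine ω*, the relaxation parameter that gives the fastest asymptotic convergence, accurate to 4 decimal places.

ω* = 1.9633

B_J for the 167×167 system has eigenvalues cos(kπ/168); ρ_J = cos(π/168) = 0.9998.
√(1 − cos²(π/168)) = sin(π/168) ≈ 0.01870.
[ω*] 2 ÷ (1 + 0.01870) = 2 ÷ 1.01870 = 1.9633.
At ω = 1.9633 every |λ(B_ω)| = ω−1, so ρ_SOR = 0.9633.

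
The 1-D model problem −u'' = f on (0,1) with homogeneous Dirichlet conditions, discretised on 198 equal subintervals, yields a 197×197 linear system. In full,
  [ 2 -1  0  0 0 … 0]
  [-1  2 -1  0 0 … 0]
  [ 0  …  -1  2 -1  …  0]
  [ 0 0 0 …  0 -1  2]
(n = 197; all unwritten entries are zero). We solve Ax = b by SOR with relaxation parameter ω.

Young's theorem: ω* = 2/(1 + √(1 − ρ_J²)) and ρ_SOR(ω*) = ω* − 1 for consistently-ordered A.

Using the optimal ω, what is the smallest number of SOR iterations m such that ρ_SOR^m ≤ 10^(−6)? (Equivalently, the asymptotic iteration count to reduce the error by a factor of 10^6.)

m = 436

n=197: λ(B_J) = 1 − λ(A)/2 = cos(kπ/198); k=1 gives ρ_J = 0.9998741.
√(1−ρ_J²) simplifies to sin(π/198) = 0.0158660.
So ω* = 2/1.0158660 = 1.9687636 (Young).
Hence ρ(B_{ω*}) = 1.9687636 − 1 = 0.9687636.
Need (0.9687636)^m ≤ 10^(−6): m ≥ 6·ln10/|ln 0.9687636| = 13.8155/0.0317347 = 435.344 ⇒ m = 436.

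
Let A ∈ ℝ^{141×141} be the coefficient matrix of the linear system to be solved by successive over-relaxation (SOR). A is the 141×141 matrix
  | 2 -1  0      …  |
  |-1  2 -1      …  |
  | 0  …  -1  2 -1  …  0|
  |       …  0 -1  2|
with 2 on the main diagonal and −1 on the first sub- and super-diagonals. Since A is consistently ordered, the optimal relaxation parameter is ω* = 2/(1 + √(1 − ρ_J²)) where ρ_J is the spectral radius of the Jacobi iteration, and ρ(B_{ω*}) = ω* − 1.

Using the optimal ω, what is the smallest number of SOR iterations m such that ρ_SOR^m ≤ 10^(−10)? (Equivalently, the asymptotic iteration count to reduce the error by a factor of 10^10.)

m = 521

With n=141, ρ(Jacobi) = cos(π/142) = 0.9997553.
1 − cos²(π/142) = sin²(π/142) ⇒ √(1−ρ_J²) = sin(π/142) = 0.0221221.
Then 2/(1+√(1−ρ_J²)) = 2/(1+0.0221221); ω* = 2/1.0221221 = 1.9567134.
[ρ_SOR] ω* − 1 = 0.9567134.
For 10 digits: m = 10·ln10 / (−ln 0.9567134) = 23.0259/0.0442514 = 520.343; round up → m = 521.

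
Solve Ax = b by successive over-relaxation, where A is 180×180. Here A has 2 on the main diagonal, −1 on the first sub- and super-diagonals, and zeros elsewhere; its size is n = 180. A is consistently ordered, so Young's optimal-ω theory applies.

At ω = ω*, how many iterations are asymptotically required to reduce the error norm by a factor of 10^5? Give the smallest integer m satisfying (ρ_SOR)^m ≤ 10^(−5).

m = 332

B_J for the 180×180 system has eigenvalues cos(kπ/181); ρ_J = cos(π/181) = 0.9998494.
root = sin(π/181) = 0.0173560  (since 1−cos² = sin²).
So ω* = 2/1.0173560 = 1.9658802 (Young).
At ω = 1.9658802 every |λ(B_ω)| = ω−1, so ρ_SOR = 0.9658802.
For 5 digits: m = 5·ln10 / (−ln 0.9658802) = 11.5129/0.0347155 = 331.636; round up → m = 332.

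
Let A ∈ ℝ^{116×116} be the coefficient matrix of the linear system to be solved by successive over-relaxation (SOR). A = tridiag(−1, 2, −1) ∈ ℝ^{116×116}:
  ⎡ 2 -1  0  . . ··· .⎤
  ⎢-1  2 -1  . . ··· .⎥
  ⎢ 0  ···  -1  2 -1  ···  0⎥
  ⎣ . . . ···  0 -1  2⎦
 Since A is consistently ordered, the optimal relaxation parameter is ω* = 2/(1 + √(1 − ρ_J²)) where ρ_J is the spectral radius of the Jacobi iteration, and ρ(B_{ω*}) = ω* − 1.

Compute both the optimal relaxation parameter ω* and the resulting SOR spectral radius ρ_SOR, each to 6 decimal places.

ω* = 1.947708, ρ_SOR = 0.947708

With n=116, ρ(Jacobi) = cos(π/117) = 0.999640.
√(1−ρ_J²) simplifies to sin(π/117) = 0.0268480.
[ω*] 2 ÷ (1 + 0.0268480) = 2 ÷ 1.0268480 = 1.947708.
ρ(B_{ω*}) = ω*−1 = 0.947708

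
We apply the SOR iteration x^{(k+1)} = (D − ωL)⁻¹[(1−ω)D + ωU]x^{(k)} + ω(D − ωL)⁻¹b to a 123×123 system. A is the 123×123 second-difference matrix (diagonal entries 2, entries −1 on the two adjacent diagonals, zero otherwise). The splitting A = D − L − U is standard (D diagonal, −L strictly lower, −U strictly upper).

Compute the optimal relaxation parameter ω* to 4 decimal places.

ρ_J = max_k |cos(kπ/124)| = cos(π/124) = 0.9997
1 − cos²(π/124) = sin²(π/124) ⇒ √(1−ρ_J²) = sin(π/124) = 0.02533.
ω* = 2 / (1 + 0.02533) = 2 / 1.02533 ≈ 1.9506.
ρ_SOR = ω* − 1 = 1.9506 − 1 = 0.9506.

ω* = 1.9506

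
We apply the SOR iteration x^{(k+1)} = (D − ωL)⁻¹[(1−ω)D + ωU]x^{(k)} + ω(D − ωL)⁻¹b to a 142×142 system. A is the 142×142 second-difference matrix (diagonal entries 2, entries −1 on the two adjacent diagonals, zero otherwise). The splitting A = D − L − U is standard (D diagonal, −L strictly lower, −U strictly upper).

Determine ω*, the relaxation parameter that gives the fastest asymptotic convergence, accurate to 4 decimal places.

With n=142, ρ(Jacobi) = cos(π/143) = 0.9998.
√(1−ρ_J²) simplifies to sin(π/143) = 0.02197.
So ω* = 2/1.02197 = 1.9570 (Young).
[ρ_SOR] ω* − 1 = 0.9570.

ω* = 1.9570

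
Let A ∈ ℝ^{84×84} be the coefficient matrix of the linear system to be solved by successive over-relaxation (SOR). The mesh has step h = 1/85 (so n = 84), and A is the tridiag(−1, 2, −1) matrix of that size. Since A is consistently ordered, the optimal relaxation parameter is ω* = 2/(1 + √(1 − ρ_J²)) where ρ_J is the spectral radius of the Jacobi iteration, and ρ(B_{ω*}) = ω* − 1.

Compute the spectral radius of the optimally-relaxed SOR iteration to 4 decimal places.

With n=84, ρ(Jacobi) = cos(π/85) = 0.9993.
√(1 − cos²(π/85)) = sin(π/85) ≈ 0.03695.
ω* = 2/(1+0.03695) = 1.9287
ρ_SOR = ω* − 1 = 1.9287 − 1 = 0.9287.

ρ_SOR = 0.9287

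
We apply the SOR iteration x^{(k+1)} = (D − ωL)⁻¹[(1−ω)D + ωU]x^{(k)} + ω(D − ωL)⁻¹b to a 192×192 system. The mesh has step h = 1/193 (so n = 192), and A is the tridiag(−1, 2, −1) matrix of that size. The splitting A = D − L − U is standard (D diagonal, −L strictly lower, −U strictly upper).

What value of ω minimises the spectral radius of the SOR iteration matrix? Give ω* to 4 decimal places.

With n=192, ρ(Jacobi) = cos(π/193) = 0.9999.
√(1−ρ_J²) simplifies to sin(π/193) = 0.01628.
[ω*] 2 ÷ (1 + 0.01628) = 2 ÷ 1.01628 = 1.9680.
Hence ρ(B_{ω*}) = 1.9680 − 1 = 0.9680.

ω* = 1.9680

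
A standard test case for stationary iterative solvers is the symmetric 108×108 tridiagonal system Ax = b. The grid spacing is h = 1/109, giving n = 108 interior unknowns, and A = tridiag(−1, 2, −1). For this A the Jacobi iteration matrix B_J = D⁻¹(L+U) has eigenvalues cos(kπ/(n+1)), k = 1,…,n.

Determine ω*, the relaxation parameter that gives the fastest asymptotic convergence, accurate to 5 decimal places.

½·tridiag(1,0,1) at n=108: λ_k = cos(kπ/109); max |λ| at k=1 ⇒ ρ_J = cos(π/109) ≈ 0.99958.
√(1−ρ_J²) = |sin(π/109)| = 0.028818
ω* = 2/(1+0.028818) = 1.94398
ρ_SOR = ω* − 1 ≈ 0.94398.

ω* = 1.94398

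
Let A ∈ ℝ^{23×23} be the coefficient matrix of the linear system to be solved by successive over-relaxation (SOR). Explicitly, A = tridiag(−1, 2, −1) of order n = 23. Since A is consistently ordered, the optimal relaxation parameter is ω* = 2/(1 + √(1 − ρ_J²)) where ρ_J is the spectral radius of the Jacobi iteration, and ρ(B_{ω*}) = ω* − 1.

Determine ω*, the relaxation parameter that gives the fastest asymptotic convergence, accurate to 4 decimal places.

With n=23, ρ(Jacobi) = cos(π/24) = 0.9914.
√(1−ρ_J²) simplifies to sin(π/24) = 0.13053.
So ω* = 2/1.13053 = 1.7691 (Young).
[ρ_SOR] ω* − 1 = 0.7691.

ω* = 1.7691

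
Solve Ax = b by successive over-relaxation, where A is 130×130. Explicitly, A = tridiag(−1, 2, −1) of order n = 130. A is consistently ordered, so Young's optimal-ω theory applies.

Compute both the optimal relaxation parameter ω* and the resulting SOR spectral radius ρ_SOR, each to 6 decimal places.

½·tridiag(1,0,1) at n=130: λ_k = cos(kπ/131); max |λ| at k=1 ⇒ ρ_J = cos(π/131) ≈ 0.999712.
√(1−ρ_J²) = |sin(π/131)| = 0.0239793
Young: ω* = 2/(1+√(1−ρ_J²)) = 2/(1+0.0239793) = 2/1.0239793 = 1.953164.
and ρ(B_{ω*}) = 1.953164 − 1 = 0.953164.

ω* = 1.953164, ρ_SOR = 0.953164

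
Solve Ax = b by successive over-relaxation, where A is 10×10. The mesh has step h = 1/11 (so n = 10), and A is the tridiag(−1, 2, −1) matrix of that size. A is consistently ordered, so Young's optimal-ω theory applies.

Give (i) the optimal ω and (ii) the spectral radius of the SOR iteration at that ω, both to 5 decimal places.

ω* = 1.56039, ρ_SOR = 0.56039

spectrum of D⁻¹(L+U) = {cos(kπ/11) : 1≤k≤10}; ρ_J = cos(π/11) = 0.95949.
√(1−ρ_J²) = |sin(π/11)| = 0.281733
Then 2/(1+√(1−ρ_J²)) = 2/(1+0.281733); ω* = 2/1.281733 = 1.56039.
ρ_SOR = ω* − 1 ≈ 0.56039.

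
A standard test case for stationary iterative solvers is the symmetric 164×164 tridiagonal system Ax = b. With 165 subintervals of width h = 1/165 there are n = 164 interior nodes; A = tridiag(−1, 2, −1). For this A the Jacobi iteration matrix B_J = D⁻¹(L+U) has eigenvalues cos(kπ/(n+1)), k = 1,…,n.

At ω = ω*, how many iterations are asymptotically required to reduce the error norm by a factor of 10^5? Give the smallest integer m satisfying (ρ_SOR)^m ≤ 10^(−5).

m = 303

n=164: λ(B_J) = 1 − λ(A)/2 = cos(kπ/165); k=1 gives ρ_J = 0.9998187.
root = sin(π/165) = 0.0190388  (since 1−cos² = sin²).
ω* = 2 / (1 + 0.0190388) = 2 / 1.0190388 ≈ 1.9626338.
[ρ_SOR] ω* − 1 = 0.9626338.
Need (0.9626338)^m ≤ 10^(−5): m ≥ 5·ln10/|ln 0.9626338| = 11.5129/0.0380822 = 302.317 ⇒ m = 303.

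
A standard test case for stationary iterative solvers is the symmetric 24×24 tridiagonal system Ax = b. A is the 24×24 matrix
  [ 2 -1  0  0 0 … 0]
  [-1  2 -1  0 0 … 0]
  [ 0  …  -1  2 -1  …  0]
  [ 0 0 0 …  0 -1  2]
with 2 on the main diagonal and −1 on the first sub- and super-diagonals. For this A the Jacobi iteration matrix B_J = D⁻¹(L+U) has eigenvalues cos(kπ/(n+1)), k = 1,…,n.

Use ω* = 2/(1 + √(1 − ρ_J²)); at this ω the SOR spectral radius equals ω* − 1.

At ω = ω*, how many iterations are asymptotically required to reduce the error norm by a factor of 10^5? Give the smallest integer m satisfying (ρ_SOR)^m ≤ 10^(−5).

m = 46

½·tridiag(1,0,1) at n=24: λ_k = cos(kπ/25); max |λ| at k=1 ⇒ ρ_J = cos(π/25) ≈ 0.9921147.
1 − cos²(π/25) = sin²(π/25) ⇒ √(1−ρ_J²) = sin(π/25) = 0.1253332.
So ω* = 2/1.1253332 = 1.7772514 (Young).
[ρ_SOR] ω* − 1 = 0.7772514.
Need (0.7772514)^m ≤ 10^(−5): m ≥ 5·ln10/|ln 0.7772514| = 11.5129/0.251991 = 45.688 ⇒ m = 46.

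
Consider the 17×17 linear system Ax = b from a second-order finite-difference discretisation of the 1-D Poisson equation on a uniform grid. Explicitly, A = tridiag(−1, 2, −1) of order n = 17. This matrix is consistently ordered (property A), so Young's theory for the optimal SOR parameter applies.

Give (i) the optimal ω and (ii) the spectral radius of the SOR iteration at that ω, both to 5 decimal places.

½·tridiag(1,0,1) at n=17: λ_k = cos(kπ/18); max |λ| at k=1 ⇒ ρ_J = cos(π/18) ≈ 0.98481.
√(1 − cos²(π/18)) = sin(π/18) ≈ 0.173648.
Then 2/(1+√(1−ρ_J²)) = 2/(1+0.173648); ω* = 2/1.173648 = 1.70409.
At ω = 1.70409 every |λ(B_ω)| = ω−1, so ρ_SOR = 0.70409.

ω* = 1.70409, ρ_SOR = 0.70409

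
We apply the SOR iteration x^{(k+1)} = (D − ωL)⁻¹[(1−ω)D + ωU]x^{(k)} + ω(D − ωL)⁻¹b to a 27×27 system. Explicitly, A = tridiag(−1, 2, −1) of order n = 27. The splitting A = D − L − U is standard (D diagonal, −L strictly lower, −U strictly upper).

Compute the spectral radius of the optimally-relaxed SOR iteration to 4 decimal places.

ρ_SOR = 0.7986

B_J for the 27×27 system has eigenvalues cos(kπ/28); ρ_J = cos(π/28) = 0.9937.
root = sin(π/28) = 0.11196  (since 1−cos² = sin²).
Young: ω* = 2/(1+√(1−ρ_J²)) = 2/(1+0.11196) = 2/1.11196 = 1.7986.
ρ_SOR = ω* − 1 = 1.7986 − 1 = 0.7986.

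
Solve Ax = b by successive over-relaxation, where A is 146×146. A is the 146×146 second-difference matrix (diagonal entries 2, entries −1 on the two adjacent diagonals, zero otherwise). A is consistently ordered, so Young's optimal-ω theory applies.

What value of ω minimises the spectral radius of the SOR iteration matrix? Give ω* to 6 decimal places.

ω* = 1.958155

spectrum of D⁻¹(L+U) = {cos(kπ/147) : 1≤k≤146}; ρ_J = cos(π/147) = 0.999772.
√(1−ρ_J²) simplifies to sin(π/147) = 0.0213698.
Young: ω* = 2/(1+√(1−ρ_J²)) = 2/(1+0.0213698) = 2/1.0213698 = 1.958155.
ρ_SOR = ω* − 1 = 1.958155 − 1 = 0.958155.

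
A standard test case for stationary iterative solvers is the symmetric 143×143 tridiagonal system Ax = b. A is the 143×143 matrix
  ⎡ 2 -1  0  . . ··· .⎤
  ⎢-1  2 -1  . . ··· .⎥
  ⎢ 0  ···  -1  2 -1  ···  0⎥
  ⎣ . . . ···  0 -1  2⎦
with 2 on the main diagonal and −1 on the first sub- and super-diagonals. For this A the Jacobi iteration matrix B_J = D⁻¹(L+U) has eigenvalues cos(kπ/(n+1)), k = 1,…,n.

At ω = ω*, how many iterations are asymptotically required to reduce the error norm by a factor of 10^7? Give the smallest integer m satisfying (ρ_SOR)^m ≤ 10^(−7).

m = 370

½·tridiag(1,0,1) at n=143: λ_k = cos(kπ/144); max |λ| at k=1 ⇒ ρ_J = cos(π/144) ≈ 0.9997620.
root = sin(π/144) = 0.0218149  (since 1−cos² = sin²).
[ω*] 2 ÷ (1 + 0.0218149) = 2 ÷ 1.0218149 = 1.9573017.
ρ_SOR = ω* − 1 ≈ 0.9573017.
For 7 digits: m = 7·ln10 / (−ln 0.9573017) = 16.1181/0.0436367 = 369.370; round up → m = 370.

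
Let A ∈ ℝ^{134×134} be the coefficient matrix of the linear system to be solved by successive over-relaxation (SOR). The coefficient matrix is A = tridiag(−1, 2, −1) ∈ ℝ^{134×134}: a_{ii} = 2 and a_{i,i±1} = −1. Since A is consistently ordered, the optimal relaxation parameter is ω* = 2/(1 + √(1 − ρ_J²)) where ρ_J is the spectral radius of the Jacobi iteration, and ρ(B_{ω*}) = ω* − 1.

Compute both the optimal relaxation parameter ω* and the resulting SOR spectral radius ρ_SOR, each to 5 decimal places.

ω* = 1.95452, ρ_SOR = 0.95452

n=134: λ(B_J) = 1 − λ(A)/2 = cos(kπ/135); k=1 gives ρ_J = 0.99973.
√(1 − cos²(π/135)) = sin(π/135) ≈ 0.023269.
[ω*] 2 ÷ (1 + 0.023269) = 2 ÷ 1.023269 = 1.95452.
[ρ_SOR] ω* − 1 = 0.95452.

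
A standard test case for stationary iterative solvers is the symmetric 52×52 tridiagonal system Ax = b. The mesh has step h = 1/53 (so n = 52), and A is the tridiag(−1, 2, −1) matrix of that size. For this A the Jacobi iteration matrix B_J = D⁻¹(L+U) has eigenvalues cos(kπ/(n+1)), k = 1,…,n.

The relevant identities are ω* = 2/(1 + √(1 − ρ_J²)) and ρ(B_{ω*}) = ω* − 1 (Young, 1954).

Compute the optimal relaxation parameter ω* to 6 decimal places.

spectrum of D⁻¹(L+U) = {cos(kπ/53) : 1≤k≤52}; ρ_J = cos(π/53) = 0.998244.
√(1−ρ_J²) simplifies to sin(π/53) = 0.0592406.
ω* = 2/(1 + 0.0592406) = 2/1.0592406 = 1.888145.
ρ_SOR = ω* − 1 ≈ 0.888145.

ω* = 1.888145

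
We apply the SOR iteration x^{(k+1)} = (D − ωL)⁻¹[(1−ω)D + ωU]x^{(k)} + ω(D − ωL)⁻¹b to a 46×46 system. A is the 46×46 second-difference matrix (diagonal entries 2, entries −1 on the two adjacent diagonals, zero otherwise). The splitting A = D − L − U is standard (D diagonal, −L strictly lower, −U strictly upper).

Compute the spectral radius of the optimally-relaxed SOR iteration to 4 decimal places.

spectrum of D⁻¹(L+U) = {cos(kπ/47) : 1≤k≤46}; ρ_J = cos(π/47) = 0.9978.
root = sin(π/47) = 0.06679  (since 1−cos² = sin²).
Young: ω* = 2/(1+√(1−ρ_J²)) = 2/(1+0.06679) = 2/1.06679 = 1.8748.
At ω = 1.8748 every |λ(B_ω)| = ω−1, so ρ_SOR = 0.8748.

ρ_SOR = 0.8748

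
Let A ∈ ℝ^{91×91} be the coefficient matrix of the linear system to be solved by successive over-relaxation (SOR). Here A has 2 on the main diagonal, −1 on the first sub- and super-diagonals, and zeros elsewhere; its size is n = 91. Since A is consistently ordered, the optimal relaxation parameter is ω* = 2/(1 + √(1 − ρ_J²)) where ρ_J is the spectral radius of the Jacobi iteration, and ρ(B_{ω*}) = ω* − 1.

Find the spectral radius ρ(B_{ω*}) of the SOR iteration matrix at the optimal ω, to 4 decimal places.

ρ_SOR = 0.9340

n=91: λ(B_J) = 1 − λ(A)/2 = cos(kπ/92); k=1 gives ρ_J = 0.9994.
√(1−ρ_J²) = |sin(π/92)| = 0.03414
Then 2/(1+√(1−ρ_J²)) = 2/(1+0.03414); ω* = 2/1.03414 = 1.9340.
ρ(B_{ω*}) = ω*−1 = 0.9340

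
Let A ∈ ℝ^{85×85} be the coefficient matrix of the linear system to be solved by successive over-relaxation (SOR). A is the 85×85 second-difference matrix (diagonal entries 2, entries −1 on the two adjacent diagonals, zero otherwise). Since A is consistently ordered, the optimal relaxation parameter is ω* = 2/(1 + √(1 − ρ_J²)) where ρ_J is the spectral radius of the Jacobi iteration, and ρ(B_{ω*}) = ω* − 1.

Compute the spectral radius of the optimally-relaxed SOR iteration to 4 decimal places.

n=85: λ(B_J) = 1 − λ(A)/2 = cos(kπ/86); k=1 gives ρ_J = 0.9993.
root = sin(π/86) = 0.03652  (since 1−cos² = sin²).
ω* = 2 / (1 + 0.03652) = 2 / 1.03652 ≈ 1.9295.
Hence ρ(B_{ω*}) = 1.9295 − 1 = 0.9295.

ρ_SOR = 0.9295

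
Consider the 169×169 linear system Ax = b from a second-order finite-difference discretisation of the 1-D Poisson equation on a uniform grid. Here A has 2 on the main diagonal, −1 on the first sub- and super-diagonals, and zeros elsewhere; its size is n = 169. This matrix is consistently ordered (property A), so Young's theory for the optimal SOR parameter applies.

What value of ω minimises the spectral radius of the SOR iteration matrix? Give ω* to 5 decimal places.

[ρ_J] n=169: ρ(B_J) = cos(π/(n+1)) = cos(π/170) = 0.99983.
√(1−ρ_J²) simplifies to sin(π/170) = 0.018479.
ω* = 2/(1 + 0.018479) = 2/1.018479 = 1.96371.
[ρ_SOR] ω* − 1 = 0.96371.

ω* = 1.96371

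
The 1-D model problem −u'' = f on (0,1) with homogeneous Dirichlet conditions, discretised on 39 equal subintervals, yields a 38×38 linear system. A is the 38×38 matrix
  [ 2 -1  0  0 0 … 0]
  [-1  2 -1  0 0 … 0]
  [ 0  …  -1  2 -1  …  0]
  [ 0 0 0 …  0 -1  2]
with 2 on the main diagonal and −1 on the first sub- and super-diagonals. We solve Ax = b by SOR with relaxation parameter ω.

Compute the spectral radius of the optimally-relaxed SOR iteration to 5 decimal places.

ρ_SOR = 0.85105

With n=38, ρ(Jacobi) = cos(π/39) = 0.99676.
1 − cos²(π/39) = sin²(π/39) ⇒ √(1−ρ_J²) = sin(π/39) = 0.080467.
Then 2/(1+√(1−ρ_J²)) = 2/(1+0.080467); ω* = 2/1.080467 = 1.85105.
ρ_SOR = ω* − 1 = 1.85105 − 1 = 0.85105.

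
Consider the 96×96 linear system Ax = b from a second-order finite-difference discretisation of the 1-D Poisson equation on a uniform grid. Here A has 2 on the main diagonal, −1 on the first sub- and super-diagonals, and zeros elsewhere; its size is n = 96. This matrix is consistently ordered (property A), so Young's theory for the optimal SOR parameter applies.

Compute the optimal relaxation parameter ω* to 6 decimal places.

ρ_J = max_k |cos(kπ/97)| = cos(π/97) = 0.999476
root = sin(π/97) = 0.0323819  (since 1−cos² = sin²).
Then 2/(1+√(1−ρ_J²)) = 2/(1+0.0323819); ω* = 2/1.0323819 = 1.937268.
ρ_SOR = ω* − 1 = 1.937268 − 1 = 0.937268.

ω* = 1.937268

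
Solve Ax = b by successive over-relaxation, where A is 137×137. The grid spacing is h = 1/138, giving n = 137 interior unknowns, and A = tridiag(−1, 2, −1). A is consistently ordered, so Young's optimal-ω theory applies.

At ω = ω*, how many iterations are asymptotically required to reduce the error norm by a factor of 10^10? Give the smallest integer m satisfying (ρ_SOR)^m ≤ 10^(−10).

m = 506

½·tridiag(1,0,1) at n=137: λ_k = cos(kπ/138); max |λ| at k=1 ⇒ ρ_J = cos(π/138) ≈ 0.9997409.
1 − cos²(π/138) = sin²(π/138) ⇒ √(1−ρ_J²) = sin(π/138) = 0.0227632.
Then 2/(1+√(1−ρ_J²)) = 2/(1+0.0227632); ω* = 2/1.0227632 = 1.9554869.
At ω = 1.9554869 every |λ(B_ω)| = ω−1, so ρ_SOR = 0.9554869.
ρ_SOR^m ≤ 10^(−10) ⇔ m ≥ 10·ln10/(−ln 0.9554869) = 23.0259/0.0455342 = 505.684; m = ⌈505.684⌉ = 506.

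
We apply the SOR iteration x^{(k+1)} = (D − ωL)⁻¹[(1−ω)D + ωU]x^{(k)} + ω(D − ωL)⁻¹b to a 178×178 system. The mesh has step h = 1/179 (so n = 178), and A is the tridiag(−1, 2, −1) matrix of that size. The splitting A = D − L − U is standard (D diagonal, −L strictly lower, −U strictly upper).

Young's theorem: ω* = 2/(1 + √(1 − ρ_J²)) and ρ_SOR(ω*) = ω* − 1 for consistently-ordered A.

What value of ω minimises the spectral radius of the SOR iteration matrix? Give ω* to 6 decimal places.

[ρ_J] n=178: ρ(B_J) = cos(π/(n+1)) = cos(π/179) = 0.999846.
1 − cos²(π/179) = sin²(π/179) ⇒ √(1−ρ_J²) = sin(π/179) = 0.0175499.
Young: ω* = 2/(1+√(1−ρ_J²)) = 2/(1+0.0175499) = 2/1.0175499 = 1.965506.
At ω = 1.965506 every |λ(B_ω)| = ω−1, so ρ_SOR = 0.965506.

ω* = 1.965506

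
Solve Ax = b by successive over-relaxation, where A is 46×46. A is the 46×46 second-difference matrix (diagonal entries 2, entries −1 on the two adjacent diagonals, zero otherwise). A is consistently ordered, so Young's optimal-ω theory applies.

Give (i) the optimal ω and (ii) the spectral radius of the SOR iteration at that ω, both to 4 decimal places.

B_J for the 46×46 system has eigenvalues cos(kπ/47); ρ_J = cos(π/47) = 0.9978.
√(1−ρ_J²) = |sin(π/47)| = 0.06679
ω* = 2/(1 + 0.06679) = 2/1.06679 = 1.8748.
At ω = 1.8748 every |λ(B_ω)| = ω−1, so ρ_SOR = 0.8748.

ω* = 1.8748, ρ_SOR = 0.8748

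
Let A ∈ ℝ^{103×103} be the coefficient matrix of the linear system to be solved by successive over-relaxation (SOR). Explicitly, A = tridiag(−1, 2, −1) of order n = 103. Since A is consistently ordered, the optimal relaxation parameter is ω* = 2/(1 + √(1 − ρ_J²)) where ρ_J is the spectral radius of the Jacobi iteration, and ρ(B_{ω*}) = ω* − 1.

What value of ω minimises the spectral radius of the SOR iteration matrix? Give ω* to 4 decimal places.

ω* = 1.9414

½·tridiag(1,0,1) at n=103: λ_k = cos(kπ/104); max |λ| at k=1 ⇒ ρ_J = cos(π/104) ≈ 0.9995.
root = sin(π/104) = 0.03020  (since 1−cos² = sin²).
[ω*] 2 ÷ (1 + 0.03020) = 2 ÷ 1.03020 = 1.9414.
ρ_SOR = ω* − 1 = 1.9414 − 1 = 0.9414.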